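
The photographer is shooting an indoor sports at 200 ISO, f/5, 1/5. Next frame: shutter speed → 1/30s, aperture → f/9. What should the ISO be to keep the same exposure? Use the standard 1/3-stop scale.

ISO 4000

Shutter speed: 1/5 → 1/6 → 1/8 → 1/10 → 1/13 → 1/15 → 1/20 → 1/25 → 1/30 — 2 2/3 stops faster (darker).
Aperture: f/5 → f/5.6 → f/6.3 → f/7.1 → f/8 → f/9 — 1 2/3 stops narrower (darker).
Net change so far: 4 1/3 stops darker. Offset with the ISO: 200 → 250 → 320 → 400 → 500 → 640 → 800 → 1000 → 1250 → 1600 → 2000 → 2500 → 3200 → 4000.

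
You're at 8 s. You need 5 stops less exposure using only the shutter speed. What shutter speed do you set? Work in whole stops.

1/4s

Shutter speed: 8 → 4 → 2 → 1 → 1/2 → 1/4 — 5 stops faster (darker).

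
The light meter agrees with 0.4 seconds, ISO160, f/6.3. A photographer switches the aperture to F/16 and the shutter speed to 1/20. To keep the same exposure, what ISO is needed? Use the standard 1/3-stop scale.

Aperture: f/6.3 → f/7.1 → f/8 → f/9 → f/10 → f/11 → f/13 → f/14 → f/16 — 2 2/3 stops smaller aperture (darker).
Shutter speed: 0.4 → 0.3 → 1/4 → 1/5 → 1/6 → 1/8 → 1/10 → 1/13 → 1/15 → 1/20 — 3 stops faster (darker).
Net change so far: 5 2/3 stops darker. Offset with the ISO: 160 → 200 → 250 → 320 → 400 → 500 → 640 → 800 → 1000 → 1250 → 1600 → 2000 → 2500 → 3200 → 4000 → 5000 → 6400 → 8000.

ISO 8000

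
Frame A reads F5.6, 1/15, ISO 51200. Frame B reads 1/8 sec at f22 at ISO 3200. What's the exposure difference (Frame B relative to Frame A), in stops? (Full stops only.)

7 stops darker

Aperture: f/5.6 → f/8 → f/11 → f/16 → f/22 — 4 stops smaller aperture (darker).
Shutter speed: 1/15 → 1/8 — 1 stop slower (brighter).
ISO: 51200 → 25600 → 12800 → 6400 → 3200 — 4 stops lower (darker).
Net: −4 +1 −4 = −7 stops.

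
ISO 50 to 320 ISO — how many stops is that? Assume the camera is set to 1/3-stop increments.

50 → 64 → 80 → 100 → 125 → 160 → 200 → 250 → 320 — count the steps: 8 third-stops = 2 2/3 stops.

2 2/3 stops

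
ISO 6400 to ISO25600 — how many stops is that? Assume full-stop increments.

6400 → 12800 → 25600 — count the steps: 2 stops.

2 stops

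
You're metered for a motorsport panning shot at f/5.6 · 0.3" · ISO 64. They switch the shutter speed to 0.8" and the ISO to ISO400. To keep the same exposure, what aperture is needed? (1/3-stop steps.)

Shutter speed: 0.3 → 0.4 → 0.5 → 0.6 → 0.8 — 1 1/3 stops longer (brighter).
ISO: 64 → 80 → 100 → 125 → 160 → 200 → 250 → 320 → 400 — 2 2/3 stops raised (brighter).
Net change so far: 4 stops brighter. Offset with the aperture: f/5.6 → f/6.3 → f/7.1 → f/8 → f/9 → f/10 → f/11 → f/13 → f/14 → f/16 → f/18 → f/20 → f/22.

f/22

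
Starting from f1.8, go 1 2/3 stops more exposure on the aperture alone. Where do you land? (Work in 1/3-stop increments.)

f/1.0

Aperture: f/1.8 → f/1.6 → f/1.4 → f/1.2 → f/1.1 → f/1.0 — 1 2/3 stops wider (brighter).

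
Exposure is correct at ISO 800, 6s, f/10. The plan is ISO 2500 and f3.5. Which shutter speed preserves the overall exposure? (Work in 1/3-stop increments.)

ISO: 800 → 1000 → 1250 → 1600 → 2000 → 2500 — 1 2/3 stops raised (brighter).
Aperture: f/10 → f/9 → f/8 → f/7.1 → f/6.3 → f/5.6 → f/5 → f/4.5 → f/4 → f/3.5 — 3 stops larger aperture (brighter).
Net change so far: 4 2/3 stops brighter. Offset with the shutter speed: 6 → 5 → 4 → 3.2 → 2.5 → 2 → 1.6 → 1.3 → 1 → 0.8 → 0.6 → 0.5 → 0.4 → 0.3 → 1/4.

1/4s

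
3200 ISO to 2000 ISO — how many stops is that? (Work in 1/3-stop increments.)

2/3 stop

3200 → 2500 → 2000 — count the steps: 2 third-stops = 2/3 stop.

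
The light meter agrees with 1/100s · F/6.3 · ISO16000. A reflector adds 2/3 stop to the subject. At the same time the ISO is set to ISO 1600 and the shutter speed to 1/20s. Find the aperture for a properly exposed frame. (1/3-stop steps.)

f/5.6

Scene light: 2/3 stop brighter.
ISO: 16000 → 12800 → 10000 → 8000 → 6400 → 5000 → 4000 → 3200 → 2500 → 2000 → 1600 — 3 1/3 stops dropped (darker).
Shutter speed: 1/100 → 1/80 → 1/60 → 1/50 → 1/40 → 1/30 → 1/25 → 1/20 — 2 1/3 stops longer (brighter).
Net so far: 1/3 stop darker. Aperture: f/6.3 → f/5.6.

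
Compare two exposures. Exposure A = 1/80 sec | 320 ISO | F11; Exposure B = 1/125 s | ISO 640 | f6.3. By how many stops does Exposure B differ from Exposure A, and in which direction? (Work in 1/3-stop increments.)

2 stops brighter

Aperture: f/11 → f/10 → f/9 → f/8 → f/7.1 → f/6.3 — 1 2/3 stops wider (brighter).
Shutter speed: 1/80 → 1/100 → 1/125 — 2/3 stop shorter (darker).
ISO: 320 → 400 → 500 → 640 — 1 stop raised (brighter).
Net: +1 2/3 −2/3 +1 = +2 stops.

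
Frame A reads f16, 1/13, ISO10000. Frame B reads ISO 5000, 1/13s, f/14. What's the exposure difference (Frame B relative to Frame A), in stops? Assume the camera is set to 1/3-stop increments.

2/3 stop darker

Aperture: f/16 → f/14 — 1/3 stop wider (brighter).
Shutter speed: unchanged.
ISO: 10000 → 8000 → 6400 → 5000 — 1 stop lower (darker).
Net: +1/3 −1 = −2/3 stops.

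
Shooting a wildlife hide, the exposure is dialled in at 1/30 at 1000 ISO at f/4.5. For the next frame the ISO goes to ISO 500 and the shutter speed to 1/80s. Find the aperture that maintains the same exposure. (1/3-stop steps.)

f/2

ISO: 1000 → 800 → 640 → 500 — 1 stop lower (darker).
Shutter speed: 1/30 → 1/40 → 1/50 → 1/60 → 1/80 — 1 1/3 stops faster (darker).
Net change so far: 2 1/3 stops darker. Offset with the aperture: f/4.5 → f/4 → f/3.5 → f/3.2 → f/2.8 → f/2.5 → f/2.2 → f/2.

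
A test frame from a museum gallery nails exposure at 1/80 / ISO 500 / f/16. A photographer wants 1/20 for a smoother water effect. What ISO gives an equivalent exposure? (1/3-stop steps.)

Shutter speed: 1/80 → 1/60 → 1/50 → 1/40 → 1/30 → 1/25 → 1/20 — 2 stops slower (brighter).
Need 2 stops darker from the ISO: 500 → 400 → 320 → 250 → 200 → 160 → 125.

ISO 125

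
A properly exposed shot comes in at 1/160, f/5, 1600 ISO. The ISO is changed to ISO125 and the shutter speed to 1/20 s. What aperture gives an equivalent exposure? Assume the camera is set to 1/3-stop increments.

f/4

ISO: 1600 → 1250 → 1000 → 800 → 640 → 500 → 400 → 320 → 250 → 200 → 160 → 125 — 3 2/3 stops dropped (darker).
Shutter speed: 1/160 → 1/125 → 1/100 → 1/80 → 1/60 → 1/50 → 1/40 → 1/30 → 1/25 → 1/20 — 3 stops longer (brighter).
Net change so far: 2/3 stop darker. Offset with the aperture: f/5 → f/4.5 → f/4.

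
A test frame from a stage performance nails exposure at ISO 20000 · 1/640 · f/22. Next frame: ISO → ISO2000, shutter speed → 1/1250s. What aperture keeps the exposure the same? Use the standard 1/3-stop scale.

f/5

ISO: 20000 → 16000 → 12800 → 10000 → 8000 → 6400 → 5000 → 4000 → 3200 → 2500 → 2000 — 3 1/3 stops lower (darker).
Shutter speed: 1/640 → 1/800 → 1/1000 → 1/1250 — 1 stop shorter (darker).
Net change so far: 4 1/3 stops darker. Offset with the aperture: f/22 → f/20 → f/18 → f/16 → f/14 → f/13 → f/11 → f/10 → f/9 → f/8 → f/7.1 → f/6.3 → f/5.6 → f/5.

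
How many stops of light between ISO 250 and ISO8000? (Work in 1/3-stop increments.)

250 → 320 → 400 → 500 → 640 → 800 → 1000 → 1250 → 1600 → 2000 → 2500 → 3200 → 4000 → 5000 → 6400 → 8000 — count the steps: 15 third-stops = 5 stops.

5 stops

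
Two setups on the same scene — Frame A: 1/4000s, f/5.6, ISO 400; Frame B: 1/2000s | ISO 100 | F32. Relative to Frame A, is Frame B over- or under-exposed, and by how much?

Aperture: f/5.6 → f/8 → f/11 → f/16 → f/22 → f/32 — 5 stops narrower (darker).
Shutter speed: 1/4000 → 1/2000 — 1 stop longer (brighter).
ISO: 400 → 200 → 100 — 2 stops lower (darker).
Net: −5 +1 −2 = −6 stops.

6 stops darker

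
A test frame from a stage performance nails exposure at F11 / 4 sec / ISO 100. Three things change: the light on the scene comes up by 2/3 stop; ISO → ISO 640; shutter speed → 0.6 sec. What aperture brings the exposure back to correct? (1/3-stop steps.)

Scene light: 2/3 stop brighter.
ISO: 100 → 125 → 160 → 200 → 250 → 320 → 400 → 500 → 640 — 2 2/3 stops higher (brighter).
Shutter speed: 4 → 3.2 → 2.5 → 2 → 1.6 → 1.3 → 1 → 0.8 → 0.6 — 2 2/3 stops shorter (darker).
Net so far: 2/3 stop brighter. Aperture: f/11 → f/13 → f/14.

f/14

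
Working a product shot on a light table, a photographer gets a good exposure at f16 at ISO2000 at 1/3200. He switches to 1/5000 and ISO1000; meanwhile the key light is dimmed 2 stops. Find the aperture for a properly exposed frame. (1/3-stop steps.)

Scene light: 2 stops darker.
Shutter speed: 1/3200 → 1/4000 → 1/5000 — 2/3 stop shorter (darker).
ISO: 2000 → 1600 → 1250 → 1000 — 1 stop dropped (darker).
Net so far: 3 2/3 stops darker. Aperture: f/16 → f/14 → f/13 → f/11 → f/10 → f/9 → f/8 → f/7.1 → f/6.3 → f/5.6 → f/5 → f/4.5.

f/4.5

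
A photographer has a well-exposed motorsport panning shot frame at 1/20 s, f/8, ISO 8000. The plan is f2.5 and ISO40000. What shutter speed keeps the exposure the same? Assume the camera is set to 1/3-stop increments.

1/1000s

Aperture: f/8 → f/7.1 → f/6.3 → f/5.6 → f/5 → f/4.5 → f/4 → f/3.5 → f/3.2 → f/2.8 → f/2.5 — 3 1/3 stops wider (brighter).
ISO: 8000 → 10000 → 12800 → 16000 → 20000 → 25600 → 32000 → 40000 — 2 1/3 stops raised (brighter).
Net change so far: 5 2/3 stops brighter. Offset with the shutter speed: 1/20 → 1/25 → 1/30 → 1/40 → 1/50 → 1/60 → 1/80 → 1/100 → 1/125 → 1/160 → 1/200 → 1/250 → 1/320 → 1/400 → 1/500 → 1/640 → 1/800 → 1/1000.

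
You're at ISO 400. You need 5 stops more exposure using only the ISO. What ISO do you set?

ISO: 400 → 800 → 1600 → 3200 → 6400 → 12800 — 5 stops raised (brighter).

ISO 12800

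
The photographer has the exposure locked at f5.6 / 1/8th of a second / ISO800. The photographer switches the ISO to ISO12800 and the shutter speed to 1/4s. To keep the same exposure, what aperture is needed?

ISO: 800 → 1600 → 3200 → 6400 → 12800 — 4 stops higher (brighter).
Shutter speed: 1/8 → 1/4 — 1 stop slower (brighter).
Net change so far: 5 stops brighter. Offset with the aperture: f/5.6 → f/8 → f/11 → f/16 → f/22 → f/32.

f/32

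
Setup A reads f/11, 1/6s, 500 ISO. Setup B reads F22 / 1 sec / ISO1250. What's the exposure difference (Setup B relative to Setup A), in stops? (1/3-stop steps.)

2 stops brighter

Aperture: f/11 → f/13 → f/14 → f/16 → f/18 → f/20 → f/22 — 2 stops stopped down (darker).
Shutter speed: 1/6 → 1/5 → 1/4 → 0.3 → 0.4 → 0.5 → 0.6 → 0.8 → 1 — 2 2/3 stops slower (brighter).
ISO: 500 → 640 → 800 → 1000 → 1250 — 1 1/3 stops raised (brighter).
Net: −2 +2 2/3 +1 1/3 = +2 stops.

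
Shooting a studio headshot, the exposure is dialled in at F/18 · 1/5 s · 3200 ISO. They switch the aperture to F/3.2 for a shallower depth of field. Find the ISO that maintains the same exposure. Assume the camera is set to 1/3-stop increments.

ISO 100

Aperture: f/18 → f/16 → f/14 → f/13 → f/11 → f/10 → f/9 → f/8 → f/7.1 → f/6.3 → f/5.6 → f/5 → f/4.5 → f/4 → f/3.5 → f/3.2 — 5 stops wider (brighter).
Need 5 stops darker from the ISO: 3200 → 2500 → 2000 → 1600 → 1250 → 1000 → 800 → 640 → 500 → 400 → 320 → 250 → 200 → 160 → 125 → 100.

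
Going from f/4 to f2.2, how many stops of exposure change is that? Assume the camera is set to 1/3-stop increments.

1 2/3 stops

f/4 → f/3.5 → f/3.2 → f/2.8 → f/2.5 → f/2.2 — count the steps: 5 third-stops = 1 2/3 stops.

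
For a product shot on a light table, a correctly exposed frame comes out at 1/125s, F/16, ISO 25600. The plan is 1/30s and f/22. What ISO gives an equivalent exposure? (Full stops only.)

Shutter speed: 1/125 → 1/60 → 1/30 — 2 stops slower (brighter).
Aperture: f/16 → f/22 — 1 stop stopped down (darker).
Net change so far: 1 stop brighter. Offset with the ISO: 25600 → 12800.

ISO 12800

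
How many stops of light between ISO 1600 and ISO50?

5 stops

1600 → 800 → 400 → 200 → 100 → 50 — count the steps: 5 stops.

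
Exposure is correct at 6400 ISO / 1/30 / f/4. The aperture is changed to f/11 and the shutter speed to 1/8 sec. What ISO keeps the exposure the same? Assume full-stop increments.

Aperture: f/4 → f/5.6 → f/8 → f/11 — 3 stops narrower (darker).
Shutter speed: 1/30 → 1/15 → 1/8 — 2 stops slower (brighter).
Net change so far: 1 stop darker. Offset with the ISO: 6400 → 12800.

ISO 12800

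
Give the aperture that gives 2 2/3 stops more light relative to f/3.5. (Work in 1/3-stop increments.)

f/1.4

Aperture: f/3.5 → f/3.2 → f/2.8 → f/2.5 → f/2.2 → f/2 → f/1.8 → f/1.6 → f/1.4 — 2 2/3 stops wider (brighter).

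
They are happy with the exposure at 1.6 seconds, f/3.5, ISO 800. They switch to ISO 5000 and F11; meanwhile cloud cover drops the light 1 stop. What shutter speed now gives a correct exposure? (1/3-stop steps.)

5 s

Scene light: 1 stop darker.
ISO: 800 → 1000 → 1250 → 1600 → 2000 → 2500 → 3200 → 4000 → 5000 — 2 2/3 stops raised (brighter).
Aperture: f/3.5 → f/4 → f/4.5 → f/5 → f/5.6 → f/6.3 → f/7.1 → f/8 → f/9 → f/10 → f/11 — 3 1/3 stops narrower (darker).
Net so far: 1 2/3 stops darker. Shutter speed: 1.6 → 2 → 2.5 → 3.2 → 4 → 5.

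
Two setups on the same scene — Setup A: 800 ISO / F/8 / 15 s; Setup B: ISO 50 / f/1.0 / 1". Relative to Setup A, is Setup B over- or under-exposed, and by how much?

2 stops darker

Aperture: f/8 → f/5.6 → f/4 → f/2.8 → f/2 → f/1.4 → f/1.0 — 6 stops opened up (brighter).
Shutter speed: 15 → 8 → 4 → 2 → 1 — 4 stops shorter (darker).
ISO: 800 → 400 → 200 → 100 → 50 — 4 stops dropped (darker).
Net: +6 −4 −4 = −2 stops.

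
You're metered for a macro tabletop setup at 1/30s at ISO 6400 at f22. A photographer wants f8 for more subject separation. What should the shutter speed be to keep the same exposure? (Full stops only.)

1/250s

Aperture: f/22 → f/16 → f/11 → f/8 — 3 stops opened up (brighter).
Need 3 stops darker from the shutter speed: 1/30 → 1/60 → 1/125 → 1/250.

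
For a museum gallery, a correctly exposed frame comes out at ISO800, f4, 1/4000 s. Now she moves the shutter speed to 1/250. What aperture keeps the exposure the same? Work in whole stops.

f/16

Shutter speed: 1/4000 → 1/2000 → 1/1000 → 1/500 → 1/250 — 4 stops slower (brighter).
Need 4 stops darker from the aperture: f/4 → f/5.6 → f/8 → f/11 → f/16.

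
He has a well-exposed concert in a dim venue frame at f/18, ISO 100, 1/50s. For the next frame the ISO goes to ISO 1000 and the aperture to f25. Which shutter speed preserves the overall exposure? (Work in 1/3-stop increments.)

1/250s

ISO: 100 → 125 → 160 → 200 → 250 → 320 → 400 → 500 → 640 → 800 → 1000 — 3 1/3 stops raised (brighter).
Aperture: f/18 → f/20 → f/22 → f/25 — 1 stop narrower (darker).
Net change so far: 2 1/3 stops brighter. Offset with the shutter speed: 1/50 → 1/60 → 1/80 → 1/100 → 1/125 → 1/160 → 1/200 → 1/250.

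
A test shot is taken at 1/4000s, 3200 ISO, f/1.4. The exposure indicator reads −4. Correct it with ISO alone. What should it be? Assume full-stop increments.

Underexposed by 4 stops → need 4 stops brighter.
ISO: 3200 → 6400 → 12800 → 25600 → 51200.

ISO 51200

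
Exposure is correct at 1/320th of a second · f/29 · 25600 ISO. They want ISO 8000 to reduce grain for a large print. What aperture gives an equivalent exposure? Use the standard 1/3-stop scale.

f/16

ISO: 25600 → 20000 → 16000 → 12800 → 10000 → 8000 — 1 2/3 stops dropped (darker).
Need 1 2/3 stops brighter from the aperture: f/29 → f/25 → f/22 → f/20 → f/18 → f/16.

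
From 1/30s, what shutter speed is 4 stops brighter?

Shutter speed: 1/30 → 1/15 → 1/8 → 1/4 → 1/2 — 4 stops longer (brighter).

1/2s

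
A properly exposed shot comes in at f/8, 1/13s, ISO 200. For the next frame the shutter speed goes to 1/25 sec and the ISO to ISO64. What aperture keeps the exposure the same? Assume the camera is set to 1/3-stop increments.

Shutter speed: 1/13 → 1/15 → 1/20 → 1/25 — 1 stop faster (darker).
ISO: 200 → 160 → 125 → 100 → 80 → 64 — 1 2/3 stops lower (darker).
Net change so far: 2 2/3 stops darker. Offset with the aperture: f/8 → f/7.1 → f/6.3 → f/5.6 → f/5 → f/4.5 → f/4 → f/3.5 → f/3.2.

f/3.2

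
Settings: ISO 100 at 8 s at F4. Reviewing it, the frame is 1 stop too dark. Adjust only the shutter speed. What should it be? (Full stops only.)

15 s

Underexposed by 1 stop → need 1 stop brighter.
Shutter speed: 8 → 15.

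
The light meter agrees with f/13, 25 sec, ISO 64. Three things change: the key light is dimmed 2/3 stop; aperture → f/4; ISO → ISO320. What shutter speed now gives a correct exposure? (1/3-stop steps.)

0.8 s

Scene light: 2/3 stop darker.
Aperture: f/13 → f/11 → f/10 → f/9 → f/8 → f/7.1 → f/6.3 → f/5.6 → f/5 → f/4.5 → f/4 — 3 1/3 stops wider (brighter).
ISO: 64 → 80 → 100 → 125 → 160 → 200 → 250 → 320 — 2 1/3 stops higher (brighter).
Net so far: 5 stops brighter. Shutter speed: 25 → 20 → 15 → 13 → 10 → 8 → 6 → 5 → 4 → 3.2 → 2.5 → 2 → 1.6 → 1.3 → 1 → 0.8.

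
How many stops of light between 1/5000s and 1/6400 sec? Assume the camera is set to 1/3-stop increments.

1/3 stop

1/5000 → 1/6400 — count the steps: 1 third-stops = 1/3 stop.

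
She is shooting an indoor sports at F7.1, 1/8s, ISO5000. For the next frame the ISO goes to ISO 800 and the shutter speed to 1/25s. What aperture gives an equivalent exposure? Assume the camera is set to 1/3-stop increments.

f/1.6

ISO: 5000 → 4000 → 3200 → 2500 → 2000 → 1600 → 1250 → 1000 → 800 — 2 2/3 stops lower (darker).
Shutter speed: 1/8 → 1/10 → 1/13 → 1/15 → 1/20 → 1/25 — 1 2/3 stops shorter (darker).
Net change so far: 4 1/3 stops darker. Offset with the aperture: f/7.1 → f/6.3 → f/5.6 → f/5 → f/4.5 → f/4 → f/3.5 → f/3.2 → f/2.8 → f/2.5 → f/2.2 → f/2 → f/1.8 → f/1.6.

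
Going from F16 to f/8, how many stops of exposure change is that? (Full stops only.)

2 stops

f/16 → f/11 → f/8 — count the steps: 2 stops.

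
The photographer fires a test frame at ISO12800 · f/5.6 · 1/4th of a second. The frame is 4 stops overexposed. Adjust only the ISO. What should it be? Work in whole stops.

Overexposed by 4 stops → need 4 stops darker.
ISO: 12800 → 6400 → 3200 → 1600 → 800.

ISO 800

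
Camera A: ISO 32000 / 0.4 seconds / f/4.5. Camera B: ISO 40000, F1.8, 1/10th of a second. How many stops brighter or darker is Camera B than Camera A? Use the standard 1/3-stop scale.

Aperture: f/4.5 → f/4 → f/3.5 → f/3.2 → f/2.8 → f/2.5 → f/2.2 → f/2 → f/1.8 — 2 2/3 stops opened up (brighter).
Shutter speed: 0.4 → 0.3 → 1/4 → 1/5 → 1/6 → 1/8 → 1/10 — 2 stops shorter (darker).
ISO: 32000 → 40000 — 1/3 stop higher (brighter).
Net: +2 2/3 −2 +1/3 = +1 stop.

1 stop brighter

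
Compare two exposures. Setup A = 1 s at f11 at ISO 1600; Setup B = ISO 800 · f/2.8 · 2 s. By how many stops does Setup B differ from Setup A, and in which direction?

Aperture: f/11 → f/8 → f/5.6 → f/4 → f/2.8 — 4 stops larger aperture (brighter).
Shutter speed: 1 → 2 — 1 stop longer (brighter).
ISO: 1600 → 800 — 1 stop lower (darker).
Net: +4 +1 −1 = +4 stops.

4 stops brighter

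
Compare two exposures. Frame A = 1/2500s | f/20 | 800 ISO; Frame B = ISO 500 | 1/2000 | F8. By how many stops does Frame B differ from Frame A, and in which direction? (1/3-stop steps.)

2 1/3 stops brighter

Aperture: f/20 → f/18 → f/16 → f/14 → f/13 → f/11 → f/10 → f/9 → f/8 — 2 2/3 stops larger aperture (brighter).
Shutter speed: 1/2500 → 1/2000 — 1/3 stop slower (brighter).
ISO: 800 → 640 → 500 — 2/3 stop dropped (darker).
Net: +2 2/3 +1/3 −2/3 = +2 1/3 stops.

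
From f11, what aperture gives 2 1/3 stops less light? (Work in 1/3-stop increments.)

Aperture: f/11 → f/13 → f/14 → f/16 → f/18 → f/20 → f/22 → f/25 — 2 1/3 stops narrower (darker).

f/25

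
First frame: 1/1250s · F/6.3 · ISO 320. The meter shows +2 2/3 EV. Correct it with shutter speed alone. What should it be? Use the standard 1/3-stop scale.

1/8000s

Overexposed by 2 2/3 stops → need 2 2/3 stops darker.
Shutter speed: 1/1250 → 1/1600 → 1/2000 → 1/2500 → 1/3200 → 1/4000 → 1/5000 → 1/6400 → 1/8000.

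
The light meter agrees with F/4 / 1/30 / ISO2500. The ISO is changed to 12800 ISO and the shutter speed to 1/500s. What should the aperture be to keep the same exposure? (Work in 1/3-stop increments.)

f/2.2

ISO: 2500 → 3200 → 4000 → 5000 → 6400 → 8000 → 10000 → 12800 — 2 1/3 stops raised (brighter).
Shutter speed: 1/30 → 1/40 → 1/50 → 1/60 → 1/80 → 1/100 → 1/125 → 1/160 → 1/200 → 1/250 → 1/320 → 1/400 → 1/500 — 4 stops shorter (darker).
Net change so far: 1 2/3 stops darker. Offset with the aperture: f/4 → f/3.5 → f/3.2 → f/2.8 → f/2.5 → f/2.2.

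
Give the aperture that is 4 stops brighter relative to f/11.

f/2.8

Aperture: f/11 → f/8 → f/5.6 → f/4 → f/2.8 — 4 stops larger aperture (brighter).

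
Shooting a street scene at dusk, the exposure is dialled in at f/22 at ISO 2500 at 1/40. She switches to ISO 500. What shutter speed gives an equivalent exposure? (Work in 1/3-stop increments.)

1/8s

ISO: 2500 → 2000 → 1600 → 1250 → 1000 → 800 → 640 → 500 — 2 1/3 stops dropped (darker).
Need 2 1/3 stops brighter from the shutter speed: 1/40 → 1/30 → 1/25 → 1/20 → 1/15 → 1/13 → 1/10 → 1/8.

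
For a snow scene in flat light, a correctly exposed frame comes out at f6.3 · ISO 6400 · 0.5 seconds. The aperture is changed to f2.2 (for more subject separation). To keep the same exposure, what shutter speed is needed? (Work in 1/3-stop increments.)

1/15s

Aperture: f/6.3 → f/5.6 → f/5 → f/4.5 → f/4 → f/3.5 → f/3.2 → f/2.8 → f/2.5 → f/2.2 — 3 stops opened up (brighter).
Need 3 stops darker from the shutter speed: 0.5 → 0.4 → 0.3 → 1/4 → 1/5 → 1/6 → 1/8 → 1/10 → 1/13 → 1/15.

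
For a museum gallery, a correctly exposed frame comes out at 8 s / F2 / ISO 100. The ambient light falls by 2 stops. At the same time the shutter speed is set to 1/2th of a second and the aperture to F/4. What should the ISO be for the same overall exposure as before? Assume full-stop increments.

Scene light: 2 stops darker.
Shutter speed: 8 → 4 → 2 → 1 → 1/2 — 4 stops shorter (darker).
Aperture: f/2 → f/2.8 → f/4 — 2 stops smaller aperture (darker).
Net so far: 8 stops darker. ISO: 100 → 200 → 400 → 800 → 1600 → 3200 → 6400 → 12800 → 25600.

ISO 25600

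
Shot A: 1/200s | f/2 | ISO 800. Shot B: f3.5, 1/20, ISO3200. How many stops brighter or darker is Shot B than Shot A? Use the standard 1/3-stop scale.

3 2/3 stops brighter

Aperture: f/2 → f/2.2 → f/2.5 → f/2.8 → f/3.2 → f/3.5 — 1 2/3 stops stopped down (darker).
Shutter speed: 1/200 → 1/160 → 1/125 → 1/100 → 1/80 → 1/60 → 1/50 → 1/40 → 1/30 → 1/25 → 1/20 — 3 1/3 stops slower (brighter).
ISO: 800 → 1000 → 1250 → 1600 → 2000 → 2500 → 3200 — 2 stops higher (brighter).
Net: −1 2/3 +3 1/3 +2 = +3 2/3 stops.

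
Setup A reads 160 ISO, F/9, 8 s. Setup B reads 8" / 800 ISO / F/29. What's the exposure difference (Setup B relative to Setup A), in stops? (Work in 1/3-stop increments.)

1 stop darker

Aperture: f/9 → f/10 → f/11 → f/13 → f/14 → f/16 → f/18 → f/20 → f/22 → f/25 → f/29 — 3 1/3 stops smaller aperture (darker).
Shutter speed: unchanged.
ISO: 160 → 200 → 250 → 320 → 400 → 500 → 640 → 800 — 2 1/3 stops raised (brighter).
Net: −3 1/3 +2 1/3 = −1 stop.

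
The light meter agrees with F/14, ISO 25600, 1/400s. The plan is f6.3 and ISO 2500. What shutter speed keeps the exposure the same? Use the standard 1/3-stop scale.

1/200s

Aperture: f/14 → f/13 → f/11 → f/10 → f/9 → f/8 → f/7.1 → f/6.3 — 2 1/3 stops opened up (brighter).
ISO: 25600 → 20000 → 16000 → 12800 → 10000 → 8000 → 6400 → 5000 → 4000 → 3200 → 2500 — 3 1/3 stops dropped (darker).
Net change so far: 1 stop darker. Offset with the shutter speed: 1/400 → 1/320 → 1/250 → 1/200.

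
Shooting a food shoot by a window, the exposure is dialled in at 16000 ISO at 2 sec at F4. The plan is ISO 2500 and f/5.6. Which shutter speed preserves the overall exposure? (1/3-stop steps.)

25 s

ISO: 16000 → 12800 → 10000 → 8000 → 6400 → 5000 → 4000 → 3200 → 2500 — 2 2/3 stops dropped (darker).
Aperture: f/4 → f/4.5 → f/5 → f/5.6 — 1 stop smaller aperture (darker).
Net change so far: 3 2/3 stops darker. Offset with the shutter speed: 2 → 2.5 → 3.2 → 4 → 5 → 6 → 8 → 10 → 13 → 15 → 20 → 25.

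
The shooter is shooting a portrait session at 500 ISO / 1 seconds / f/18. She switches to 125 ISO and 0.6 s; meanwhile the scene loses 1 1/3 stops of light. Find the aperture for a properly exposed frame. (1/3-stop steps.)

Scene light: 1 1/3 stops darker.
ISO: 500 → 400 → 320 → 250 → 200 → 160 → 125 — 2 stops lower (darker).
Shutter speed: 1 → 0.8 → 0.6 — 2/3 stop shorter (darker).
Net so far: 4 stops darker. Aperture: f/18 → f/16 → f/14 → f/13 → f/11 → f/10 → f/9 → f/8 → f/7.1 → f/6.3 → f/5.6 → f/5 → f/4.5.

f/4.5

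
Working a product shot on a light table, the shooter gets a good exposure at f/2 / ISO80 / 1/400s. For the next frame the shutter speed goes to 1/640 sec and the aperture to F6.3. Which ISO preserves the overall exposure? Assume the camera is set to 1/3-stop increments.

ISO 1250

Shutter speed: 1/400 → 1/500 → 1/640 — 2/3 stop faster (darker).
Aperture: f/2 → f/2.2 → f/2.5 → f/2.8 → f/3.2 → f/3.5 → f/4 → f/4.5 → f/5 → f/5.6 → f/6.3 — 3 1/3 stops narrower (darker).
Net change so far: 4 stops darker. Offset with the ISO: 80 → 100 → 125 → 160 → 200 → 250 → 320 → 400 → 500 → 640 → 800 → 1000 → 1250.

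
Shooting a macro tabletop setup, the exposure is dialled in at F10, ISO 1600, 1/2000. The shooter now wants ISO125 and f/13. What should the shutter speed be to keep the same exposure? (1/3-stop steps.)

ISO: 1600 → 1250 → 1000 → 800 → 640 → 500 → 400 → 320 → 250 → 200 → 160 → 125 — 3 2/3 stops dropped (darker).
Aperture: f/10 → f/11 → f/13 — 2/3 stop stopped down (darker).
Net change so far: 4 1/3 stops darker. Offset with the shutter speed: 1/2000 → 1/1600 → 1/1250 → 1/1000 → 1/800 → 1/640 → 1/500 → 1/400 → 1/320 → 1/250 → 1/200 → 1/160 → 1/125 → 1/100.

1/100s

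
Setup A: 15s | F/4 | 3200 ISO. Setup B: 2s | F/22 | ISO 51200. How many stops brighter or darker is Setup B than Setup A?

Aperture: f/4 → f/5.6 → f/8 → f/11 → f/16 → f/22 — 5 stops smaller aperture (darker).
Shutter speed: 15 → 8 → 4 → 2 — 3 stops faster (darker).
ISO: 3200 → 6400 → 12800 → 25600 → 51200 — 4 stops raised (brighter).
Net: −5 −3 +4 = −4 stops.

4 stops darker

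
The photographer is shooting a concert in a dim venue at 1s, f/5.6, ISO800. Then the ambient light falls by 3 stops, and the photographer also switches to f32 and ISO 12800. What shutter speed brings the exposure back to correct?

Scene light: 3 stops darker.
Aperture: f/5.6 → f/8 → f/11 → f/16 → f/22 → f/32 — 5 stops stopped down (darker).
ISO: 800 → 1600 → 3200 → 6400 → 12800 — 4 stops raised (brighter).
Net so far: 4 stops darker. Shutter speed: 1 → 2 → 4 → 8 → 15.

15 s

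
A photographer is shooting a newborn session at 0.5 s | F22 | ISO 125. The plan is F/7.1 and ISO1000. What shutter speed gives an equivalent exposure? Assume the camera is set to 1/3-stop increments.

1/160s

Aperture: f/22 → f/20 → f/18 → f/16 → f/14 → f/13 → f/11 → f/10 → f/9 → f/8 → f/7.1 — 3 1/3 stops wider (brighter).
ISO: 125 → 160 → 200 → 250 → 320 → 400 → 500 → 640 → 800 → 1000 — 3 stops raised (brighter).
Net change so far: 6 1/3 stops brighter. Offset with the shutter speed: 0.5 → 0.4 → 0.3 → 1/4 → 1/5 → 1/6 → 1/8 → 1/10 → 1/13 → 1/15 → 1/20 → 1/25 → 1/30 → 1/40 → 1/50 → 1/60 → 1/80 → 1/100 → 1/125 → 1/160.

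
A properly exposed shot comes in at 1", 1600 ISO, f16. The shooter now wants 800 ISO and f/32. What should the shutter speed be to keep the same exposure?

8 s

ISO: 1600 → 800 — 1 stop lower (darker).
Aperture: f/16 → f/22 → f/32 — 2 stops narrower (darker).
Net change so far: 3 stops darker. Offset with the shutter speed: 1 → 2 → 4 → 8.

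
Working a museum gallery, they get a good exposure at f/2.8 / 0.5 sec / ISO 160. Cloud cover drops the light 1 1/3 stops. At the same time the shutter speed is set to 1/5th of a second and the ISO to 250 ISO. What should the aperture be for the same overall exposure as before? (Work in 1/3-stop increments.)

Scene light: 1 1/3 stops darker.
Shutter speed: 0.5 → 0.4 → 0.3 → 1/4 → 1/5 — 1 1/3 stops faster (darker).
ISO: 160 → 200 → 250 — 2/3 stop raised (brighter).
Net so far: 2 stops darker. Aperture: f/2.8 → f/2.5 → f/2.2 → f/2 → f/1.8 → f/1.6 → f/1.4.

f/1.4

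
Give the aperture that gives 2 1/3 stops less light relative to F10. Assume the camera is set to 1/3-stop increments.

Aperture: f/10 → f/11 → f/13 → f/14 → f/16 → f/18 → f/20 → f/22 — 2 1/3 stops stopped down (darker).

f/22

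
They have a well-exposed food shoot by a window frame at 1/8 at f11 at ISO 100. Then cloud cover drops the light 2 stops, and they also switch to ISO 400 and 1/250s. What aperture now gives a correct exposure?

f/2

Scene light: 2 stops darker.
ISO: 100 → 200 → 400 — 2 stops higher (brighter).
Shutter speed: 1/8 → 1/15 → 1/30 → 1/60 → 1/125 → 1/250 — 5 stops shorter (darker).
Net so far: 5 stops darker. Aperture: f/11 → f/8 → f/5.6 → f/4 → f/2.8 → f/2.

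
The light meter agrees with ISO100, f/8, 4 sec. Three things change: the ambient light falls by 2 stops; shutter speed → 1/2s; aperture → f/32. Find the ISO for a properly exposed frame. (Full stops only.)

Scene light: 2 stops darker.
Shutter speed: 4 → 2 → 1 → 1/2 — 3 stops shorter (darker).
Aperture: f/8 → f/11 → f/16 → f/22 → f/32 — 4 stops narrower (darker).
Net so far: 9 stops darker. ISO: 100 → 200 → 400 → 800 → 1600 → 3200 → 6400 → 12800 → 25600 → 51200.

ISO 51200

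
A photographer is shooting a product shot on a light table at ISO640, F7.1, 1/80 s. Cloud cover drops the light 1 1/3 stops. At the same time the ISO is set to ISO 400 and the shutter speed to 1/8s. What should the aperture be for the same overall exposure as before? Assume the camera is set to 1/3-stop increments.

f/11

Scene light: 1 1/3 stops darker.
ISO: 640 → 500 → 400 — 2/3 stop lower (darker).
Shutter speed: 1/80 → 1/60 → 1/50 → 1/40 → 1/30 → 1/25 → 1/20 → 1/15 → 1/13 → 1/10 → 1/8 — 3 1/3 stops slower (brighter).
Net so far: 1 1/3 stops brighter. Aperture: f/7.1 → f/8 → f/9 → f/10 → f/11.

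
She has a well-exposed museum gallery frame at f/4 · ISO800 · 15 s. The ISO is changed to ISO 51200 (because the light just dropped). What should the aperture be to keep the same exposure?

f/32

ISO: 800 → 1600 → 3200 → 6400 → 12800 → 25600 → 51200 — 6 stops higher (brighter).
Need 6 stops darker from the aperture: f/4 → f/5.6 → f/8 → f/11 → f/16 → f/22 → f/32.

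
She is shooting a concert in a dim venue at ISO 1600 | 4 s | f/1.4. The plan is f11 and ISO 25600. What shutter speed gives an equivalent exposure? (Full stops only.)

15 s

Aperture: f/1.4 → f/2 → f/2.8 → f/4 → f/5.6 → f/8 → f/11 — 6 stops smaller aperture (darker).
ISO: 1600 → 3200 → 6400 → 12800 → 25600 — 4 stops raised (brighter).
Net change so far: 2 stops darker. Offset with the shutter speed: 4 → 8 → 15.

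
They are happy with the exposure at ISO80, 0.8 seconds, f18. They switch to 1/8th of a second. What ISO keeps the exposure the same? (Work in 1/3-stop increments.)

ISO 500

Shutter speed: 0.8 → 0.6 → 0.5 → 0.4 → 0.3 → 1/4 → 1/5 → 1/6 → 1/8 — 2 2/3 stops faster (darker).
Need 2 2/3 stops brighter from the ISO: 80 → 100 → 125 → 160 → 200 → 250 → 320 → 400 → 500.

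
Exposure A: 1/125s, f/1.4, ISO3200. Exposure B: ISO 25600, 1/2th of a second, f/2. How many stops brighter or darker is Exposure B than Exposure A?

Aperture: f/1.4 → f/2 — 1 stop stopped down (darker).
Shutter speed: 1/125 → 1/60 → 1/30 → 1/15 → 1/8 → 1/4 → 1/2 — 6 stops slower (brighter).
ISO: 3200 → 6400 → 12800 → 25600 — 3 stops raised (brighter).
Net: −1 +6 +3 = +8 stops.

8 stops brighter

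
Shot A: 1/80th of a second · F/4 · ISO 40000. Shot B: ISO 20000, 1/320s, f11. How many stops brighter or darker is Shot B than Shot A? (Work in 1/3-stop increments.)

6 stops darker

Aperture: f/4 → f/4.5 → f/5 → f/5.6 → f/6.3 → f/7.1 → f/8 → f/9 → f/10 → f/11 — 3 stops narrower (darker).
Shutter speed: 1/80 → 1/100 → 1/125 → 1/160 → 1/200 → 1/250 → 1/320 — 2 stops faster (darker).
ISO: 40000 → 32000 → 25600 → 20000 — 1 stop lower (darker).
Net: −3 −2 −1 = −6 stops.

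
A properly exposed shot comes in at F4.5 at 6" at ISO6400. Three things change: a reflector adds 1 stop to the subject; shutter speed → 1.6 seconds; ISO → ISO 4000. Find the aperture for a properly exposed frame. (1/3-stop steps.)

Scene light: 1 stop brighter.
Shutter speed: 6 → 5 → 4 → 3.2 → 2.5 → 2 → 1.6 — 2 stops faster (darker).
ISO: 6400 → 5000 → 4000 — 2/3 stop lower (darker).
Net so far: 1 2/3 stops darker. Aperture: f/4.5 → f/4 → f/3.5 → f/3.2 → f/2.8 → f/2.5.

f/2.5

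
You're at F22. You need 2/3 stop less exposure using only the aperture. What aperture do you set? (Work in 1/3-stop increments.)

f/29

Aperture: f/22 → f/25 → f/29 — 2/3 stop narrower (darker).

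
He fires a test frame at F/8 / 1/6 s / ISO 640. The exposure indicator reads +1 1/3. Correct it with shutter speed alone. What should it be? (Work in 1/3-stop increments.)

1/15s

Overexposed by 1 1/3 stops → need 1 1/3 stops darker.
Shutter speed: 1/6 → 1/8 → 1/10 → 1/13 → 1/15.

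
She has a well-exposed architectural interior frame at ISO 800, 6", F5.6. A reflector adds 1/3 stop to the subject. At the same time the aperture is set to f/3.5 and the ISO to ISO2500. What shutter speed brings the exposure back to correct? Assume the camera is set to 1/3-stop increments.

Scene light: 1/3 stop brighter.
Aperture: f/5.6 → f/5 → f/4.5 → f/4 → f/3.5 — 1 1/3 stops wider (brighter).
ISO: 800 → 1000 → 1250 → 1600 → 2000 → 2500 — 1 2/3 stops higher (brighter).
Net so far: 3 1/3 stops brighter. Shutter speed: 6 → 5 → 4 → 3.2 → 2.5 → 2 → 1.6 → 1.3 → 1 → 0.8 → 0.6.

0.6 s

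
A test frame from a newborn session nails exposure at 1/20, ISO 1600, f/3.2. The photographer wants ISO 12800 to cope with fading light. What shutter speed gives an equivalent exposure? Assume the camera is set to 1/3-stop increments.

ISO: 1600 → 2000 → 2500 → 3200 → 4000 → 5000 → 6400 → 8000 → 10000 → 12800 — 3 stops higher (brighter).
Need 3 stops darker from the shutter speed: 1/20 → 1/25 → 1/30 → 1/40 → 1/50 → 1/60 → 1/80 → 1/100 → 1/125 → 1/160.

1/160s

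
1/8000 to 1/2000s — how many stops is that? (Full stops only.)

2 stops

1/8000 → 1/4000 → 1/2000 — count the steps: 2 stops.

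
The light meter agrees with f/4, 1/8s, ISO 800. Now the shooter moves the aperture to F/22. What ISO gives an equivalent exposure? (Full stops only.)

Aperture: f/4 → f/5.6 → f/8 → f/11 → f/16 → f/22 — 5 stops stopped down (darker).
Need 5 stops brighter from the ISO: 800 → 1600 → 3200 → 6400 → 12800 → 25600.

ISO 25600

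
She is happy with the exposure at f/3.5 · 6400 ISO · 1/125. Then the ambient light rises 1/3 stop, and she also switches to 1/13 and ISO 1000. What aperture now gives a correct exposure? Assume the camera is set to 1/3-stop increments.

Scene light: 1/3 stop brighter.
Shutter speed: 1/125 → 1/100 → 1/80 → 1/60 → 1/50 → 1/40 → 1/30 → 1/25 → 1/20 → 1/15 → 1/13 — 3 1/3 stops longer (brighter).
ISO: 6400 → 5000 → 4000 → 3200 → 2500 → 2000 → 1600 → 1250 → 1000 — 2 2/3 stops lower (darker).
Net so far: 1 stop brighter. Aperture: f/3.5 → f/4 → f/4.5 → f/5.

f/5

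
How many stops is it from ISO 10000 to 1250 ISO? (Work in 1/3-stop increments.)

10000 → 8000 → 6400 → 5000 → 4000 → 3200 → 2500 → 2000 → 1600 → 1250 — count the steps: 9 third-stops = 3 stops.

3 stops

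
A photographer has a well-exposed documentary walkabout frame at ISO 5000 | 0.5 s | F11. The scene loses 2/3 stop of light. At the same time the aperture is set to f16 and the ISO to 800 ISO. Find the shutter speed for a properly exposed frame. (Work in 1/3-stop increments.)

10 s

Scene light: 2/3 stop darker.
Aperture: f/11 → f/13 → f/14 → f/16 — 1 stop stopped down (darker).
ISO: 5000 → 4000 → 3200 → 2500 → 2000 → 1600 → 1250 → 1000 → 800 — 2 2/3 stops dropped (darker).
Net so far: 4 1/3 stops darker. Shutter speed: 0.5 → 0.6 → 0.8 → 1 → 1.3 → 1.6 → 2 → 2.5 → 3.2 → 4 → 5 → 6 → 8 → 10.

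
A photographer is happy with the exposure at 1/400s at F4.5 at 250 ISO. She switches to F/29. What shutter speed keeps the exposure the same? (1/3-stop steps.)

1/10s

Aperture: f/4.5 → f/5 → f/5.6 → f/6.3 → f/7.1 → f/8 → f/9 → f/10 → f/11 → f/13 → f/14 → f/16 → f/18 → f/20 → f/22 → f/25 → f/29 — 5 1/3 stops narrower (darker).
Need 5 1/3 stops brighter from the shutter speed: 1/400 → 1/320 → 1/250 → 1/200 → 1/160 → 1/125 → 1/100 → 1/80 → 1/60 → 1/50 → 1/40 → 1/30 → 1/25 → 1/20 → 1/15 → 1/13 → 1/10.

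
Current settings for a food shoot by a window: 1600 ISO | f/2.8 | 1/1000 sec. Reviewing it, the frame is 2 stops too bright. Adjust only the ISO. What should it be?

Overexposed by 2 stops → need 2 stops darker.
ISO: 1600 → 800 → 400.

ISO 400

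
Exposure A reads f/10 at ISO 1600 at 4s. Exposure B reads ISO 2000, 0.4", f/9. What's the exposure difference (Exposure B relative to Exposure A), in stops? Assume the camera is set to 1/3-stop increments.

Aperture: f/10 → f/9 — 1/3 stop wider (brighter).
Shutter speed: 4 → 3.2 → 2.5 → 2 → 1.6 → 1.3 → 1 → 0.8 → 0.6 → 0.5 → 0.4 — 3 1/3 stops faster (darker).
ISO: 1600 → 2000 — 1/3 stop raised (brighter).
Net: +1/3 −3 1/3 +1/3 = −2 2/3 stops.

2 2/3 stops darker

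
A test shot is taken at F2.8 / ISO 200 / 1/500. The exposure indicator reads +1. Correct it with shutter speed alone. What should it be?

1/1000s

Overexposed by 1 stop → need 1 stop darker.
Shutter speed: 1/500 → 1/1000.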